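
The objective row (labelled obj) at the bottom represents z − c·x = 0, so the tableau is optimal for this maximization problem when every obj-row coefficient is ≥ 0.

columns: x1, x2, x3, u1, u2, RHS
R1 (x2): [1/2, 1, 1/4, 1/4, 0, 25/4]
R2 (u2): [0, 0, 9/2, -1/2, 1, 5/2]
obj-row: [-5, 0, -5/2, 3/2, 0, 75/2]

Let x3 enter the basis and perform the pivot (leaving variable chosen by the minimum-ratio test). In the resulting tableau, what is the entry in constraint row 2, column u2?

Ratio test on column x3 — row 1: (25/4)/(1/4) = 25; row 2: (5/2)/(9/2) = 5/9. Minimum is 5/9 at row 2 (u2 leaves); pivot element 9/2.
Divide row 2 by 9/2; eliminate column x3 from the other rows.
In the new row 2, the u2 entry is the old entry divided by the pivot: 1/(9/2) = 2/9.

2/9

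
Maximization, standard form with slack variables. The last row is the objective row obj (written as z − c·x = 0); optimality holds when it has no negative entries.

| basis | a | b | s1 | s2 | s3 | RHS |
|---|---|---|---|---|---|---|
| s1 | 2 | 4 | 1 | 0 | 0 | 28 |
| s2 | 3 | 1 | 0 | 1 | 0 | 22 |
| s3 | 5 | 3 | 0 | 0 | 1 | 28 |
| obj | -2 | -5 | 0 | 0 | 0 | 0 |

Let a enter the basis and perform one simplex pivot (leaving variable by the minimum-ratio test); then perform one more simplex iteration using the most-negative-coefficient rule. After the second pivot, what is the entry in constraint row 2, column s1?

Ratio test on column a — row 1: 28/2 = 14; row 2: 22/3 = 22/3; row 3: 28/5 = 28/5. Minimum is 28/5 at row 3 (s3 leaves); pivot element 5.
Divide row 3 by 5; eliminate column a from the other rows.
Second iteration: most negative obj-row entry is -19/5 in column b, so b enters.
Ratio test on column b — row 1: (84/5)/(14/5) = 6; row 2: entry -4/5 ≤ 0; row 3: (28/5)/(3/5) = 28/3. Minimum is 6 at row 1 (s1 leaves); pivot element 14/5.
Divide row 1 by 14/5; eliminate column b from the other rows.
After both pivots, the entry at constraint row 2, column s1 is 2/7.

2/7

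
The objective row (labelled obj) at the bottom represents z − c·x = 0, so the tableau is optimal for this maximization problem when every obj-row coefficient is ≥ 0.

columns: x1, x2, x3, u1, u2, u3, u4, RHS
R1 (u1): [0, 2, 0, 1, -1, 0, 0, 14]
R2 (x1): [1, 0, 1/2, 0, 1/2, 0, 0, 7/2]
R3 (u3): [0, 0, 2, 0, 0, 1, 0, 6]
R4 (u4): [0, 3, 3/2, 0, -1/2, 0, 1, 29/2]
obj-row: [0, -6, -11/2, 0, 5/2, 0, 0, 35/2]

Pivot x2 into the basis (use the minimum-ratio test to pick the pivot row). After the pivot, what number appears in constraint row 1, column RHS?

Ratio test on column x2 — row 1: 14/2 = 7; row 2: entry 0 ≤ 0; row 3: entry 0 ≤ 0; row 4: (29/2)/3 = 29/6. Minimum is 29/6 at row 4 (u4 leaves); pivot element 3.
Divide row 4 by 3; eliminate column x2 from the other rows.
Row 1 update in column RHS: 14 − 2·(29/6) = 13/3.

13/3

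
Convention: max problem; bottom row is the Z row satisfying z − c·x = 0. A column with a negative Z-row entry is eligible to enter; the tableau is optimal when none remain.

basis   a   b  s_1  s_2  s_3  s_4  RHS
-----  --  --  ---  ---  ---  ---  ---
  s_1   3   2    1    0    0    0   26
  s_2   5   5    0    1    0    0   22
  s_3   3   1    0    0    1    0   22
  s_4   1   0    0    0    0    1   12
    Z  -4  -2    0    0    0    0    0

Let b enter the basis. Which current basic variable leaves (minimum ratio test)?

Column b entries and ratios — s_1: 26/2 = 13; s_2: 22/5 = 22/5; s_3: 22/1 = 22; s_4: 0 ≤ 0, skip.
Smallest ratio is 22/5 in the row of s_2, so s_2 leaves.

s_2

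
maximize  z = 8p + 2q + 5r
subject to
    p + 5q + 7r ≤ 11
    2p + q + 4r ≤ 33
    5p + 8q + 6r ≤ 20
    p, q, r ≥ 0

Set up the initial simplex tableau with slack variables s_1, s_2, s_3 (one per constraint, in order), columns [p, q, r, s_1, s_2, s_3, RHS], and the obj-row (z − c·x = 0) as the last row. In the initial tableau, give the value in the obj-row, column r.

The obj-row carries the negated objective coefficients: the r entry is -5.

-5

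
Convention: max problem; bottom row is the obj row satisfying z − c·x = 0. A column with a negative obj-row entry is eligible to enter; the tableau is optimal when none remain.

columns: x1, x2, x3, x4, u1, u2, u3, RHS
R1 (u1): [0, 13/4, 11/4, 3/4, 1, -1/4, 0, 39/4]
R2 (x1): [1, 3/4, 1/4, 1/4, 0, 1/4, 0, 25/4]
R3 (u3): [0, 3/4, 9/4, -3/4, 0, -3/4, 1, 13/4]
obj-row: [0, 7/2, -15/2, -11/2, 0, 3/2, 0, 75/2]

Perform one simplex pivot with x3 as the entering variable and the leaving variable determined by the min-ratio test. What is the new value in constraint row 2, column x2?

Ratio test on column x3 — row 1: (39/4)/(11/4) = 39/11; row 2: (25/4)/(1/4) = 25; row 3: (13/4)/(9/4) = 13/9. Minimum is 13/9 at row 3 (u3 leaves); pivot element 9/4.
Divide row 3 by 9/4; eliminate column x3 from the other rows.
Row 2 update in column x2: 3/4 − (1/4)·(1/3) = 2/3.

2/3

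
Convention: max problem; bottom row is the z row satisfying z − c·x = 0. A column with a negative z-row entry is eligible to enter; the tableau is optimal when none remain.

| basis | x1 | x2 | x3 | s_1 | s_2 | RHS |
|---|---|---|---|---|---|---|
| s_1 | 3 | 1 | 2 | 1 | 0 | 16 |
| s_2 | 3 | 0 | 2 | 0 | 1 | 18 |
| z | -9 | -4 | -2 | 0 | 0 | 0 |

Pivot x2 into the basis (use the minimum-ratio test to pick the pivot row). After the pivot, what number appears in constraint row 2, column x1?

3

Ratio test on column x2 — row 1: 16/1 = 16; row 2: entry 0 ≤ 0. Minimum is 16 at row 1 (s_1 leaves); pivot element 1.
Divide row 1 by 1; eliminate column x2 from the other rows.
Row 2 update in column x1: 3 − 0·3 = 3.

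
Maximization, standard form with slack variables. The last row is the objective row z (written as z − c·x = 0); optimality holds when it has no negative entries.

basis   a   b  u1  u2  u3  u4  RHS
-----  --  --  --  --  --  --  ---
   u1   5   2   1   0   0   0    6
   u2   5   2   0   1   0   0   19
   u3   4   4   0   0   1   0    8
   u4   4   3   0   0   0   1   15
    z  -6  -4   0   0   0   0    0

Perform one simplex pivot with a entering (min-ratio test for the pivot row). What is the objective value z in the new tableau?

Ratio test on column a — row 1: 6/5 = 6/5; row 2: 19/5 = 19/5; row 3: 8/4 = 2; row 4: 15/4 = 15/4. Minimum is 6/5 at row 1 (u1 leaves); pivot element 5.
Pivot on row 1; the z-row RHS becomes 0 − (-6)·(6/5) = 36/5.

36/5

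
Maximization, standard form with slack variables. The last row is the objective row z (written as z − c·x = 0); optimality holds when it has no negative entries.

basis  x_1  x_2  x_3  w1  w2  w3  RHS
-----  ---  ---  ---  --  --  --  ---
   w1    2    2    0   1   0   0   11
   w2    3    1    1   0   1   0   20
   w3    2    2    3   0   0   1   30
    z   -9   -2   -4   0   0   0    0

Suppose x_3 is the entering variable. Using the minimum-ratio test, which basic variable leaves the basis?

w3

Column x_3 entries and ratios — w1: 0 ≤ 0, skip; w2: 20/1 = 20; w3: 30/3 = 10.
Smallest ratio is 10 in the row of w3, so w3 leaves.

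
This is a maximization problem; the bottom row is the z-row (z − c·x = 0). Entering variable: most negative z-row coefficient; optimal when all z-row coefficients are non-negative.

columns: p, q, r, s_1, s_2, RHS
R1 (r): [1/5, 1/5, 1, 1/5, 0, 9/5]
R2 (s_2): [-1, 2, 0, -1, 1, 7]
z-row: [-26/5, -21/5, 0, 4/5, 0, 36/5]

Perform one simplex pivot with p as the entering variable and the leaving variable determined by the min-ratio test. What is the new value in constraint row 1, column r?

Ratio test on column p — row 1: (9/5)/(1/5) = 9; row 2: entry -1 ≤ 0. Minimum is 9 at row 1 (r leaves); pivot element 1/5.
Divide row 1 by 1/5; eliminate column p from the other rows.
In the new row 1, the r entry is the old entry divided by the pivot: 1/(1/5) = 5.

5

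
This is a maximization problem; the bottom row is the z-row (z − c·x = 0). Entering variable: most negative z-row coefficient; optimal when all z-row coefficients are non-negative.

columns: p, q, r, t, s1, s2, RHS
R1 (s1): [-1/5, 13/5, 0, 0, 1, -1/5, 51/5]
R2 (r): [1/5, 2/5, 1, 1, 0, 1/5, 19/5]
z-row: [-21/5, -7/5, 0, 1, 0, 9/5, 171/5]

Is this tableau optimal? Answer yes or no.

The z-row has a negative entry -21/5 in column p, so it is not optimal.

no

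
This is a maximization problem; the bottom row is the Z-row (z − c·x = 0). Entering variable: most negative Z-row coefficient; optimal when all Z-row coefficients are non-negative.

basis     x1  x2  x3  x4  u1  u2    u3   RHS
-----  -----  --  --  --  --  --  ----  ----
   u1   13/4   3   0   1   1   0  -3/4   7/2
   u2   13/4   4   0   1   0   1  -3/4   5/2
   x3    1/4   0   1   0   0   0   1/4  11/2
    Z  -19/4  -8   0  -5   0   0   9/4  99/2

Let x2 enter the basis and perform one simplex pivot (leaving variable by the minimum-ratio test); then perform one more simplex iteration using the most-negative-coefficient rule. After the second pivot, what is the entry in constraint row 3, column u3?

Ratio test on column x2 — row 1: (7/2)/3 = 7/6; row 2: (5/2)/4 = 5/8; row 3: entry 0 ≤ 0. Minimum is 5/8 at row 2 (u2 leaves); pivot element 4.
Divide row 2 by 4; eliminate column x2 from the other rows.
Second iteration: most negative Z-row entry is -3 in column x4, so x4 enters.
Ratio test on column x4 — row 1: (13/8)/(1/4) = 13/2; row 2: (5/8)/(1/4) = 5/2; row 3: entry 0 ≤ 0. Minimum is 5/2 at row 2 (x2 leaves); pivot element 1/4.
Divide row 2 by 1/4; eliminate column x4 from the other rows.
After both pivots, the entry at constraint row 3, column u3 is 1/4.

1/4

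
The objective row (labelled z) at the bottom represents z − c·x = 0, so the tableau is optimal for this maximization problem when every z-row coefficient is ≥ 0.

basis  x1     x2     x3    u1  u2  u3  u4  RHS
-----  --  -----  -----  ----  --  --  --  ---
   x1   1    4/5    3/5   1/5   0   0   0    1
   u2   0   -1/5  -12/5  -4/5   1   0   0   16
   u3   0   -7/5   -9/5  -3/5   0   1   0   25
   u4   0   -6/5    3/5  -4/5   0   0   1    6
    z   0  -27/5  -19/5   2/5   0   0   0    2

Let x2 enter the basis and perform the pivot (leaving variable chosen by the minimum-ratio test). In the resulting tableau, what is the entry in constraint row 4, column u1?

Ratio test on column x2 — row 1: 1/(4/5) = 5/4; row 2: entry -1/5 ≤ 0; row 3: entry -7/5 ≤ 0; row 4: entry -6/5 ≤ 0. Minimum is 5/4 at row 1 (x1 leaves); pivot element 4/5.
Divide row 1 by 4/5; eliminate column x2 from the other rows.
Row 4 update in column u1: -4/5 − (-6/5)·(1/4) = -1/2.

-1/2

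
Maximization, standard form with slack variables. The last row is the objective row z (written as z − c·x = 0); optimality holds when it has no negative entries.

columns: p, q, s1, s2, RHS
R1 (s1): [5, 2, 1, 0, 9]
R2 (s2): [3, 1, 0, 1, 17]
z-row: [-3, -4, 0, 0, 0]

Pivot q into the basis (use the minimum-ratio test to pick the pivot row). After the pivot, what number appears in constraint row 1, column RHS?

9/2

Ratio test on column q — row 1: 9/2 = 9/2; row 2: 17/1 = 17. Minimum is 9/2 at row 1 (s1 leaves); pivot element 2.
Divide row 1 by 2; eliminate column q from the other rows.
In the new row 1, the RHS entry is the old entry divided by the pivot: 9/2 = 9/2.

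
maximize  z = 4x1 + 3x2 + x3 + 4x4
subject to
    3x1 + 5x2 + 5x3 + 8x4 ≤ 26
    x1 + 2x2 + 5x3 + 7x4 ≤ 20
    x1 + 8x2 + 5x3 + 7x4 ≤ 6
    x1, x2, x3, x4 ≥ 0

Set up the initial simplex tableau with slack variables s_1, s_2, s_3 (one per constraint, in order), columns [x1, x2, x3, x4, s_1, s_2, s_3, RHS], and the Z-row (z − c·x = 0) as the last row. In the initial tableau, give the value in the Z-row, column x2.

-3

The Z-row carries the negated objective coefficients: the x2 entry is -3.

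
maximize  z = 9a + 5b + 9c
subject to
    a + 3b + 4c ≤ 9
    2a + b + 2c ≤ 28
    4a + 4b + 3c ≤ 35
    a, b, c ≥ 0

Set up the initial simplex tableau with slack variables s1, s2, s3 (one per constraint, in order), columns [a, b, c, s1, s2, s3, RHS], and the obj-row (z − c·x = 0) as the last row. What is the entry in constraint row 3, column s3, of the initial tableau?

1

Slack s3 belongs to constraint 3; its column is the unit vector e_3, so the entry in row 3 is 1.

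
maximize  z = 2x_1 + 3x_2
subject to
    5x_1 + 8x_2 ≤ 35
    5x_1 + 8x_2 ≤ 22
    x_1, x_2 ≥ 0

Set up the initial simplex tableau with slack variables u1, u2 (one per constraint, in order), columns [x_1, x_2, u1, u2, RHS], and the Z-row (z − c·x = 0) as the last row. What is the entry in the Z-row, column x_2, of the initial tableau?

-3

The Z-row carries the negated objective coefficients: the x_2 entry is -3.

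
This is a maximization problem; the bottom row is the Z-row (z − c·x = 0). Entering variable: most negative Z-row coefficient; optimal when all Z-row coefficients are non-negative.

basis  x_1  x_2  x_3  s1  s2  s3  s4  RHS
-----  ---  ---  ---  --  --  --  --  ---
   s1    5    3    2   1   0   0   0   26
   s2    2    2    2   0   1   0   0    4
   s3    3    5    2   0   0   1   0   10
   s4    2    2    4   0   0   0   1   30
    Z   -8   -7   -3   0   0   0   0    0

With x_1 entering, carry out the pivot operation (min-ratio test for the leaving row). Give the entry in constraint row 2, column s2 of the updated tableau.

Ratio test on column x_1 — row 1: 26/5 = 26/5; row 2: 4/2 = 2; row 3: 10/3 = 10/3; row 4: 30/2 = 15. Minimum is 2 at row 2 (s2 leaves); pivot element 2.
Divide row 2 by 2; eliminate column x_1 from the other rows.
In the new row 2, the s2 entry is the old entry divided by the pivot: 1/2 = 1/2.

1/2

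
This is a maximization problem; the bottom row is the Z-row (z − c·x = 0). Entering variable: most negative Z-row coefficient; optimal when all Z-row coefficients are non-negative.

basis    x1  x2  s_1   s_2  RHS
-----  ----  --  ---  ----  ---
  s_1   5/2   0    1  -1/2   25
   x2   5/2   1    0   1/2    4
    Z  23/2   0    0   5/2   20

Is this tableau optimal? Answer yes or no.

yes

Every Z-row coefficient is ≥ 0, so the tableau is optimal.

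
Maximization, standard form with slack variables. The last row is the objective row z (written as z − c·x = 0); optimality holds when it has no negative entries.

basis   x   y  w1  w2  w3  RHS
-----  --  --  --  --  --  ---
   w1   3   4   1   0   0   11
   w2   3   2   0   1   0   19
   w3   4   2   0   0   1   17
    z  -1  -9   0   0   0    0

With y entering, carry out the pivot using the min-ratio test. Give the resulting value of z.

99/4

Ratio test on column y — row 1: 11/4 = 11/4; row 2: 19/2 = 19/2; row 3: 17/2 = 17/2. Minimum is 11/4 at row 1 (w1 leaves); pivot element 4.
Pivot on row 1; the z-row RHS becomes 0 − (-9)·(11/4) = 99/4.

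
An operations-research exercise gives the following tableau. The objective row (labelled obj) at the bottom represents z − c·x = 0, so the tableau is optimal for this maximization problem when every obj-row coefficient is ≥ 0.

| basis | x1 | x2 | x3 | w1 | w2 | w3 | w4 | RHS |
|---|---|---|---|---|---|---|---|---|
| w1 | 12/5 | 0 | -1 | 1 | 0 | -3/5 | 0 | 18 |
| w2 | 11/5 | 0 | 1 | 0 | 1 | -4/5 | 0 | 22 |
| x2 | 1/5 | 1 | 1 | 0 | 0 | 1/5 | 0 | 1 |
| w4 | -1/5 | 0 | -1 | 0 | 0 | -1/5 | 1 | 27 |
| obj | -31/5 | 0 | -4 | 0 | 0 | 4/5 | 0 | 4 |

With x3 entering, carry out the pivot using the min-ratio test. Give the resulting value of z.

Ratio test on column x3 — row 1: entry -1 ≤ 0; row 2: 22/1 = 22; row 3: 1/1 = 1; row 4: entry -1 ≤ 0. Minimum is 1 at row 3 (x2 leaves); pivot element 1.
Pivot on row 3; the obj-row RHS becomes 4 − (-4)·1 = 8.

8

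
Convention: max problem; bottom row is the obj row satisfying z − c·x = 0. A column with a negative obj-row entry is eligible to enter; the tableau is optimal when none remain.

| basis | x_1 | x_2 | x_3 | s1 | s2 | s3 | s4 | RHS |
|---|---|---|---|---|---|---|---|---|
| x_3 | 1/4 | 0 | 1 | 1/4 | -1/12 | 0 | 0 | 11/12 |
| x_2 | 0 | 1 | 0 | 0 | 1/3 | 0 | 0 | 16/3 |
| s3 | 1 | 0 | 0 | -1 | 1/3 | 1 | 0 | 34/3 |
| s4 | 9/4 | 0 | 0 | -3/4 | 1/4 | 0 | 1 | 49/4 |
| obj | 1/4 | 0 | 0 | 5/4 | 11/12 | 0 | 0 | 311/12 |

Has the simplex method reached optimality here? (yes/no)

yes

Every obj-row coefficient is ≥ 0, so the tableau is optimal.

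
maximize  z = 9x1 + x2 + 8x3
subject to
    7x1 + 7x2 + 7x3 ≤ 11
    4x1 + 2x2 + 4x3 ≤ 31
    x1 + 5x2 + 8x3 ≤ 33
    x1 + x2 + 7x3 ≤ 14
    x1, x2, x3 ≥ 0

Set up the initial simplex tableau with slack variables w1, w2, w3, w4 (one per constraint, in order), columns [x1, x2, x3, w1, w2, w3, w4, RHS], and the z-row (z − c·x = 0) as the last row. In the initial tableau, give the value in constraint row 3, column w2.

0

Slack w2 belongs to constraint 2; its column is the unit vector e_2, so the entry in row 3 is 0.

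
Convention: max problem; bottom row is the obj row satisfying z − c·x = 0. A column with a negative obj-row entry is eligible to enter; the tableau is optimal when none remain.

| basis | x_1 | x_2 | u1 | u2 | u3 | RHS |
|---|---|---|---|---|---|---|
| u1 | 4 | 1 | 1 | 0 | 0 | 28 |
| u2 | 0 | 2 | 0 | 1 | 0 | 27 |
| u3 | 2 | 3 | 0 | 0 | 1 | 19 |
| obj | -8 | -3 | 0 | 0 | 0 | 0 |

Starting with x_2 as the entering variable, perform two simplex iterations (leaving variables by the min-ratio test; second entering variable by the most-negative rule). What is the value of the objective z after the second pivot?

Ratio test on column x_2 — row 1: 28/1 = 28; row 2: 27/2 = 27/2; row 3: 19/3 = 19/3. Minimum is 19/3 at row 3 (u3 leaves); pivot element 3.
Pivot on row 3; the obj-row RHS becomes 0 − (-3)·(19/3) = 19.
Next entering variable (most negative obj-row entry -6): x_1.
Ratio test on column x_1 — row 1: (65/3)/(10/3) = 13/2; row 2: entry -4/3 ≤ 0; row 3: (19/3)/(2/3) = 19/2. Minimum is 13/2 at row 1 (u1 leaves); pivot element 10/3.
After the second pivot the obj-row RHS is 19 − (-6)·(13/2) = 58.

58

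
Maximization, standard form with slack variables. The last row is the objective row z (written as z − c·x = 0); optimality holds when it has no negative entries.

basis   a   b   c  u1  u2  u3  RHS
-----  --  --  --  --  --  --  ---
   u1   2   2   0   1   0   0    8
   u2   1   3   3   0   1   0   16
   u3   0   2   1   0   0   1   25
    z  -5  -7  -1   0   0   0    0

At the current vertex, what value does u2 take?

u2 is basic (row 2); its value is the RHS of that row, 16.

16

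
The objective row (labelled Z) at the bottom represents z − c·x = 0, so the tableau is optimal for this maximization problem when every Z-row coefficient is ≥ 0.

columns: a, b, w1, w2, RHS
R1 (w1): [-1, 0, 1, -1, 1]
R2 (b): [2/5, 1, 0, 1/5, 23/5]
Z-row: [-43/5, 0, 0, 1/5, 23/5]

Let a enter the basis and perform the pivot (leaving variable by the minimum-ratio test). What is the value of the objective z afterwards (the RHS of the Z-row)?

207/2

Ratio test on column a — row 1: entry -1 ≤ 0; row 2: (23/5)/(2/5) = 23/2. Minimum is 23/2 at row 2 (b leaves); pivot element 2/5.
Pivot on row 2; the Z-row RHS becomes 23/5 − (-43/5)·(23/2) = 207/2.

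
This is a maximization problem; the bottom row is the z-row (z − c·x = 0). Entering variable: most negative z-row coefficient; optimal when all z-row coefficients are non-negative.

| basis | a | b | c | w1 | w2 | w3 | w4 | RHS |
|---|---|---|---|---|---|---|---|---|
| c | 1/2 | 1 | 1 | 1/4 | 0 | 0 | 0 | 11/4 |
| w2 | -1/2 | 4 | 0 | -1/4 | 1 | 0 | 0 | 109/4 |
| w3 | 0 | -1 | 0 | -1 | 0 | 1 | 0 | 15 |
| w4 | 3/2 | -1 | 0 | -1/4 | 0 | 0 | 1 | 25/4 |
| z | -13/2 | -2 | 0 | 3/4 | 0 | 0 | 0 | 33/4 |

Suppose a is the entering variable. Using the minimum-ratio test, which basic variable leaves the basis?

Column a entries and ratios — c: (11/4)/(1/2) = 11/2; w2: -1/2 ≤ 0, skip; w3: 0 ≤ 0, skip; w4: (25/4)/(3/2) = 25/6.
Smallest ratio is 25/6 in the row of w4, so w4 leaves.

w4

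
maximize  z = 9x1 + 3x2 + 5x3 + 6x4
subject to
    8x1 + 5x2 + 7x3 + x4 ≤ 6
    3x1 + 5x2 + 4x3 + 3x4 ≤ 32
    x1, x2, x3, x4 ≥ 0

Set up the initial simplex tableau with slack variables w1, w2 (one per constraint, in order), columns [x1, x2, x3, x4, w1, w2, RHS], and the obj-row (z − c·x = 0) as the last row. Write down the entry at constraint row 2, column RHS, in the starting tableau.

32

The RHS of constraint 2 is b_2 = 32.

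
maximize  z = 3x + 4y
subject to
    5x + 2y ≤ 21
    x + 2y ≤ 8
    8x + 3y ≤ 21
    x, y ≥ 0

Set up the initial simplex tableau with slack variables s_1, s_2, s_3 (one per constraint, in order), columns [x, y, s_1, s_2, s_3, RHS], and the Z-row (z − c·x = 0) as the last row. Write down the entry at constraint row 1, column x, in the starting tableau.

5

Constraint 1 has coefficient 5 on x.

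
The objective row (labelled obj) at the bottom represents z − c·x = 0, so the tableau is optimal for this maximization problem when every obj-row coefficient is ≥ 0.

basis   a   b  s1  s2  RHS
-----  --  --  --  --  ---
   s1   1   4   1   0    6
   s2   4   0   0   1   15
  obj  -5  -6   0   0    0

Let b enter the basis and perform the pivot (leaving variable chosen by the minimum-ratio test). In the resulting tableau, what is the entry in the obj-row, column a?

Ratio test on column b — row 1: 6/4 = 3/2; row 2: entry 0 ≤ 0. Minimum is 3/2 at row 1 (s1 leaves); pivot element 4.
Divide row 1 by 4; eliminate column b from the other rows.
obj-row update in column a: -5 − (-6)·(1/4) = -7/2.

-7/2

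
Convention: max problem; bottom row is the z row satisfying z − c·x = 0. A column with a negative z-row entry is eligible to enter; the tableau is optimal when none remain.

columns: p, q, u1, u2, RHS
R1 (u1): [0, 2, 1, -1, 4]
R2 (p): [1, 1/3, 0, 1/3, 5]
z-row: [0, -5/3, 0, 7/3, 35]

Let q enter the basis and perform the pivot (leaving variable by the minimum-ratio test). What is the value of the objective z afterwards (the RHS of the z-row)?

115/3

Ratio test on column q — row 1: 4/2 = 2; row 2: 5/(1/3) = 15. Minimum is 2 at row 1 (u1 leaves); pivot element 2.
Pivot on row 1; the z-row RHS becomes 35 − (-5/3)·2 = 115/3.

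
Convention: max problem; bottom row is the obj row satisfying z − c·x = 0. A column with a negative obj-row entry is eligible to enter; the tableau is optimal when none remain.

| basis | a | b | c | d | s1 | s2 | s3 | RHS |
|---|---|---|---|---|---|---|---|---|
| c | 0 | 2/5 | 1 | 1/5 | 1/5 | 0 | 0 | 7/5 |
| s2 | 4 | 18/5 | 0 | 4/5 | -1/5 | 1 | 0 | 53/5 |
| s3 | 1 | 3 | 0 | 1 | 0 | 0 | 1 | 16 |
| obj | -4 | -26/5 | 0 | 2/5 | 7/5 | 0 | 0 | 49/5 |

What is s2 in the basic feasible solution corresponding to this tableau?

53/5

s2 is basic (row 2); its value is the RHS of that row, 53/5.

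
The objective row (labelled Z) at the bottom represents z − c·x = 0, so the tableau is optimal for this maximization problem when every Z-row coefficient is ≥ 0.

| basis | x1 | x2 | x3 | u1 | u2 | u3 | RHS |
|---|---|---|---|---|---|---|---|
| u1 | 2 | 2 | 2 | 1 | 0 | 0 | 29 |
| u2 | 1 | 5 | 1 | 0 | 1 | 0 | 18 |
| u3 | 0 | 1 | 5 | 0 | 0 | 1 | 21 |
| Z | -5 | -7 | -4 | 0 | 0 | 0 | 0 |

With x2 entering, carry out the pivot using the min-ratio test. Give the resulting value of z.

126/5

Ratio test on column x2 — row 1: 29/2 = 29/2; row 2: 18/5 = 18/5; row 3: 21/1 = 21. Minimum is 18/5 at row 2 (u2 leaves); pivot element 5.
Pivot on row 2; the Z-row RHS becomes 0 − (-7)·(18/5) = 126/5.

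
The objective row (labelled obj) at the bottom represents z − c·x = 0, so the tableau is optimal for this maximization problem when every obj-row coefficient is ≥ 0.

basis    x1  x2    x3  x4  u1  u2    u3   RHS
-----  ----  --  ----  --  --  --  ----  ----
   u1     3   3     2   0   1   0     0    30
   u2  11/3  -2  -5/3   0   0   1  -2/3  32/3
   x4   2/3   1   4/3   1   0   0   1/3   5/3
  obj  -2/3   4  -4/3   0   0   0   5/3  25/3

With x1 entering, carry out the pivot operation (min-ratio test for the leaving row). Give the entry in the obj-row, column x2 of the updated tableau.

5

Ratio test on column x1 — row 1: 30/3 = 10; row 2: (32/3)/(11/3) = 32/11; row 3: (5/3)/(2/3) = 5/2. Minimum is 5/2 at row 3 (x4 leaves); pivot element 2/3.
Divide row 3 by 2/3; eliminate column x1 from the other rows.
obj-row update in column x2: 4 − (-2/3)·(3/2) = 5.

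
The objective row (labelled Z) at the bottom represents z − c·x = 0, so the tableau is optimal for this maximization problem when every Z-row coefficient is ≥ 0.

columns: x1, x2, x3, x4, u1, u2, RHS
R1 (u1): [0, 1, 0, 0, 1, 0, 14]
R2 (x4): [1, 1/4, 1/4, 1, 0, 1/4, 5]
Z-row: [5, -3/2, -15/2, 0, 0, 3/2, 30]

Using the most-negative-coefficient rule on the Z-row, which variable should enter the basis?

Negative Z-row entries: x2: -3/2, x3: -15/2.
The most negative is -15/2 in column x3, so x3 enters.

x3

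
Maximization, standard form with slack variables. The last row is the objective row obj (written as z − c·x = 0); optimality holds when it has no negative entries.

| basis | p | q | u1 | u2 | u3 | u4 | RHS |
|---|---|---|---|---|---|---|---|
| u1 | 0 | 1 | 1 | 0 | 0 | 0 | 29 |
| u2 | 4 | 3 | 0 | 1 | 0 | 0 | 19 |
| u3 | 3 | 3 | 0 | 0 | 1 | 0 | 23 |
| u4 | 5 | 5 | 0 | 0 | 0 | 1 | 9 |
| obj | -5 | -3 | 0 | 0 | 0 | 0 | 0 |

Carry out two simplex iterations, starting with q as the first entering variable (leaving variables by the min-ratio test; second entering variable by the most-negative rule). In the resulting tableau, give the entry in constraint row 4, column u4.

1/5

Ratio test on column q — row 1: 29/1 = 29; row 2: 19/3 = 19/3; row 3: 23/3 = 23/3; row 4: 9/5 = 9/5. Minimum is 9/5 at row 4 (u4 leaves); pivot element 5.
Divide row 4 by 5; eliminate column q from the other rows.
Second iteration: most negative obj-row entry is -2 in column p, so p enters.
Ratio test on column p — row 1: entry -1 ≤ 0; row 2: (68/5)/1 = 68/5; row 3: entry 0 ≤ 0; row 4: (9/5)/1 = 9/5. Minimum is 9/5 at row 4 (q leaves); pivot element 1.
Divide row 4 by 1; eliminate column p from the other rows.
After both pivots, the entry at constraint row 4, column u4 is 1/5.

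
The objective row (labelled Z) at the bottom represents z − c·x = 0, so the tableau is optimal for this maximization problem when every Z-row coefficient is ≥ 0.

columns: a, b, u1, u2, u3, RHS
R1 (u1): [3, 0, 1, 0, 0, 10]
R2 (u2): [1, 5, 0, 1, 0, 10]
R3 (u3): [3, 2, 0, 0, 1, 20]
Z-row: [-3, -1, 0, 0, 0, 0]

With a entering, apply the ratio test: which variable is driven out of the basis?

u1

Column a entries and ratios — u1: 10/3 = 10/3; u2: 10/1 = 10; u3: 20/3 = 20/3.
Smallest ratio is 10/3 in the row of u1, so u1 leaves.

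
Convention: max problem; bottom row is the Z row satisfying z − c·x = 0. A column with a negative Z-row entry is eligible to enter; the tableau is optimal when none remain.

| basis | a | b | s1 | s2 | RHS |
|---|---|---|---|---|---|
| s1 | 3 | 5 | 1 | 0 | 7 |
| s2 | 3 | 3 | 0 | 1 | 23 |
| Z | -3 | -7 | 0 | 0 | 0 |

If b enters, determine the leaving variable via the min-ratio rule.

Column b entries and ratios — s1: 7/5 = 7/5; s2: 23/3 = 23/3.
Smallest ratio is 7/5 in the row of s1, so s1 leaves.

s1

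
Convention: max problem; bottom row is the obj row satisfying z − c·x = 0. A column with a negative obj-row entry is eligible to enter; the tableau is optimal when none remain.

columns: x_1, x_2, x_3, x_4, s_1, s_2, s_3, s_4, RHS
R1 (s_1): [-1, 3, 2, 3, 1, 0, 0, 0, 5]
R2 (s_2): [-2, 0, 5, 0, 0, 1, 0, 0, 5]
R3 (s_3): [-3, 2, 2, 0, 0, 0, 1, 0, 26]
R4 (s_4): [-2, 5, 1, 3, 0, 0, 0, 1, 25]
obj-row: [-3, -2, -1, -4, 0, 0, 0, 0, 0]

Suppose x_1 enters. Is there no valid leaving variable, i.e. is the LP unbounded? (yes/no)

yes

Every constraint-row entry in column x_1 is ≤ 0, so increasing x_1 is unbounded.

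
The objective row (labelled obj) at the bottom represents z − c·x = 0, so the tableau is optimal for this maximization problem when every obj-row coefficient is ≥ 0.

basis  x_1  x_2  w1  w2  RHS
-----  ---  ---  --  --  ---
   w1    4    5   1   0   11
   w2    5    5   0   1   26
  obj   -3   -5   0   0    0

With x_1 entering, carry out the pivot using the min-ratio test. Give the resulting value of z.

33/4

Ratio test on column x_1 — row 1: 11/4 = 11/4; row 2: 26/5 = 26/5. Minimum is 11/4 at row 1 (w1 leaves); pivot element 4.
Pivot on row 1; the obj-row RHS becomes 0 − (-3)·(11/4) = 33/4.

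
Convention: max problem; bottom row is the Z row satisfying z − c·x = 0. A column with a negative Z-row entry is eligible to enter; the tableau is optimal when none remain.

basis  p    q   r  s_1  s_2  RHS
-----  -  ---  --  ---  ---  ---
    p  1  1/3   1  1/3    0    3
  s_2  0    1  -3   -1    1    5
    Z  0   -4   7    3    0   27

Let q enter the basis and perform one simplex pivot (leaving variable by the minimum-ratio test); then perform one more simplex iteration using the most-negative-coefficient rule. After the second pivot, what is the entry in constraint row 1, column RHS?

2/3

Ratio test on column q — row 1: 3/(1/3) = 9; row 2: 5/1 = 5. Minimum is 5 at row 2 (s_2 leaves); pivot element 1.
Divide row 2 by 1; eliminate column q from the other rows.
Second iteration: most negative Z-row entry is -5 in column r, so r enters.
Ratio test on column r — row 1: (4/3)/2 = 2/3; row 2: entry -3 ≤ 0. Minimum is 2/3 at row 1 (p leaves); pivot element 2.
Divide row 1 by 2; eliminate column r from the other rows.
After both pivots, the entry at constraint row 1, column RHS is 2/3.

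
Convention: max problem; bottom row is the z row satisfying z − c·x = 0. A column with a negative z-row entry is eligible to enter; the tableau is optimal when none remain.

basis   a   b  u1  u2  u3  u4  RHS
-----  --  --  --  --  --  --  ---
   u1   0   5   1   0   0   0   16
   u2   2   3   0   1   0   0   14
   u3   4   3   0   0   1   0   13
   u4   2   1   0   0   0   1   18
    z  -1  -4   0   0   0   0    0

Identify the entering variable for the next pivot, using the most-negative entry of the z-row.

b

Negative z-row entries: a: -1, b: -4.
The most negative is -4 in column b, so b enters.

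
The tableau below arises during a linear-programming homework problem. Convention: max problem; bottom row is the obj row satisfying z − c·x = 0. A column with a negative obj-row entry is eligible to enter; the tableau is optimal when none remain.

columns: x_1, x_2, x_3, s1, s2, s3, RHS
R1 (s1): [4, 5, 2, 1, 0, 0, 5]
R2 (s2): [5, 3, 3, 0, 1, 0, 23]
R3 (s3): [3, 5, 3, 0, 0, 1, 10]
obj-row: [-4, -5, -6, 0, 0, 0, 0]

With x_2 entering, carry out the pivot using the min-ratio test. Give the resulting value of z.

5

Ratio test on column x_2 — row 1: 5/5 = 1; row 2: 23/3 = 23/3; row 3: 10/5 = 2. Minimum is 1 at row 1 (s1 leaves); pivot element 5.
Pivot on row 1; the obj-row RHS becomes 0 − (-5)·1 = 5.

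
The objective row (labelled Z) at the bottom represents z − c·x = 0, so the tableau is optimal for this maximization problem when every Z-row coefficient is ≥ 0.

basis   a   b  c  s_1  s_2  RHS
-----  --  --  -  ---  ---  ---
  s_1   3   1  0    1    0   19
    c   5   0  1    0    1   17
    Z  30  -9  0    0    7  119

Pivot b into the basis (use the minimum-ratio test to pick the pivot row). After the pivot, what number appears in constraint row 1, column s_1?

Ratio test on column b — row 1: 19/1 = 19; row 2: entry 0 ≤ 0. Minimum is 19 at row 1 (s_1 leaves); pivot element 1.
Divide row 1 by 1; eliminate column b from the other rows.
In the new row 1, the s_1 entry is the old entry divided by the pivot: 1/1 = 1.

1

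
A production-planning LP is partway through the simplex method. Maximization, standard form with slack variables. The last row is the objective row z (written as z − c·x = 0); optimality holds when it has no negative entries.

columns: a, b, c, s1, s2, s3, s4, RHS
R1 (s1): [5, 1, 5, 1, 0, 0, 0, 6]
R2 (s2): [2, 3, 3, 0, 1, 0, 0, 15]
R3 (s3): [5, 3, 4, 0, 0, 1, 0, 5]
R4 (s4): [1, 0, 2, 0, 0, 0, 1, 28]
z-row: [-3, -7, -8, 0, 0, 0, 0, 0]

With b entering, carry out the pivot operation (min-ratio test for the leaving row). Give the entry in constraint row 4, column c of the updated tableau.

2

Ratio test on column b — row 1: 6/1 = 6; row 2: 15/3 = 5; row 3: 5/3 = 5/3; row 4: entry 0 ≤ 0. Minimum is 5/3 at row 3 (s3 leaves); pivot element 3.
Divide row 3 by 3; eliminate column b from the other rows.
Row 4 update in column c: 2 − 0·(4/3) = 2.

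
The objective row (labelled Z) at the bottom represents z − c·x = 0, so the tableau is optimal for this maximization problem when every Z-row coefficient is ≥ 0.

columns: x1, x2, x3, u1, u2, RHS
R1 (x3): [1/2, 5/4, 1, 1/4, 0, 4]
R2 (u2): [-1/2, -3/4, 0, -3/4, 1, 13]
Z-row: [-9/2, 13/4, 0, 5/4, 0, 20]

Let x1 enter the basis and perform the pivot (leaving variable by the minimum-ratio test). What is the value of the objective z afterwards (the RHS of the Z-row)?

56

Ratio test on column x1 — row 1: 4/(1/2) = 8; row 2: entry -1/2 ≤ 0. Minimum is 8 at row 1 (x3 leaves); pivot element 1/2.
Pivot on row 1; the Z-row RHS becomes 20 − (-9/2)·8 = 56.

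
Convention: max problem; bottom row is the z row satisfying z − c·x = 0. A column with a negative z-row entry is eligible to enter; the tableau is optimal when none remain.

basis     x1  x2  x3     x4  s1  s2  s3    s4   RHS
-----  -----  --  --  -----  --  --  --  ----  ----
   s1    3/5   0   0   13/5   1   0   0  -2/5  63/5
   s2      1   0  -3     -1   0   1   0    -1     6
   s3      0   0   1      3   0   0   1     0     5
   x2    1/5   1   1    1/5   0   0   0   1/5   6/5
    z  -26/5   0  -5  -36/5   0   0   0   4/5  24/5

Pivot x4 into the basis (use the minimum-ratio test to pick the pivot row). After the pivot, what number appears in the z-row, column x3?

-13/5

Ratio test on column x4 — row 1: (63/5)/(13/5) = 63/13; row 2: entry -1 ≤ 0; row 3: 5/3 = 5/3; row 4: (6/5)/(1/5) = 6. Minimum is 5/3 at row 3 (s3 leaves); pivot element 3.
Divide row 3 by 3; eliminate column x4 from the other rows.
z-row update in column x3: -5 − (-36/5)·(1/3) = -13/5.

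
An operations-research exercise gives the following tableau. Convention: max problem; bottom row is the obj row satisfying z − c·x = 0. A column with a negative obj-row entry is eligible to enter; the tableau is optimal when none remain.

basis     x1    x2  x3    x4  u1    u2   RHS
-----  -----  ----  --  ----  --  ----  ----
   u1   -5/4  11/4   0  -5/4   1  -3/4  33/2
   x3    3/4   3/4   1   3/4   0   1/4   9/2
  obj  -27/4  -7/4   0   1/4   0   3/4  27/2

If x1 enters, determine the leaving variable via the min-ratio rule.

Column x1 entries and ratios — u1: -5/4 ≤ 0, skip; x3: (9/2)/(3/4) = 6.
Smallest ratio is 6 in the row of x3, so x3 leaves.

x3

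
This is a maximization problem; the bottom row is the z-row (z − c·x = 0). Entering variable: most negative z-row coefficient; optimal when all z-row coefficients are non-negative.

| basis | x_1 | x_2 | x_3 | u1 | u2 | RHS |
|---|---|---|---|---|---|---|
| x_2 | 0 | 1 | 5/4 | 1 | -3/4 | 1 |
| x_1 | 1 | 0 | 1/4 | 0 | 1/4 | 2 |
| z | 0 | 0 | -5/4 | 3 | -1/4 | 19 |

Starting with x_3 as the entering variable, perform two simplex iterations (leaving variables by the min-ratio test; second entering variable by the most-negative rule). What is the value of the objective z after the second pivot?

49/2

Ratio test on column x_3 — row 1: 1/(5/4) = 4/5; row 2: 2/(1/4) = 8. Minimum is 4/5 at row 1 (x_2 leaves); pivot element 5/4.
Pivot on row 1; the z-row RHS becomes 19 − (-5/4)·(4/5) = 20.
Next entering variable (most negative z-row entry -1): u2.
Ratio test on column u2 — row 1: entry -3/5 ≤ 0; row 2: (9/5)/(2/5) = 9/2. Minimum is 9/2 at row 2 (x_1 leaves); pivot element 2/5.
After the second pivot the z-row RHS is 20 − (-1)·(9/2) = 49/2.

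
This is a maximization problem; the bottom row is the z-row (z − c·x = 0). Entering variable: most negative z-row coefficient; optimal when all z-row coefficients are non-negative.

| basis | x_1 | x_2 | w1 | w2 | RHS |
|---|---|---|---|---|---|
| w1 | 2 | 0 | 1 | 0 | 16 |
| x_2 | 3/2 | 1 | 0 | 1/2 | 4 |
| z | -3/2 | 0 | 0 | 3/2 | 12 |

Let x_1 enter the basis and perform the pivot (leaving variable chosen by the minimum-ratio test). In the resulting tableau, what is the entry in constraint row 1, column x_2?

-4/3

Ratio test on column x_1 — row 1: 16/2 = 8; row 2: 4/(3/2) = 8/3. Minimum is 8/3 at row 2 (x_2 leaves); pivot element 3/2.
Divide row 2 by 3/2; eliminate column x_1 from the other rows.
Row 1 update in column x_2: 0 − 2·(2/3) = -4/3.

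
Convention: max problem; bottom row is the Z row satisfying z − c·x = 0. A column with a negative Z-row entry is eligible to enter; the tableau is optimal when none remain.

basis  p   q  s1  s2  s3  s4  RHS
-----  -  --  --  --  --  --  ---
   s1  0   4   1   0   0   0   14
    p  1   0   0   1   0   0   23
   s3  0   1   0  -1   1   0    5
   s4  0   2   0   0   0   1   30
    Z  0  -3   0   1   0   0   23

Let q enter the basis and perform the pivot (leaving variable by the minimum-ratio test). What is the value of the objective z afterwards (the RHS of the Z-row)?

Ratio test on column q — row 1: 14/4 = 7/2; row 2: entry 0 ≤ 0; row 3: 5/1 = 5; row 4: 30/2 = 15. Minimum is 7/2 at row 1 (s1 leaves); pivot element 4.
Pivot on row 1; the Z-row RHS becomes 23 − (-3)·(7/2) = 67/2.

67/2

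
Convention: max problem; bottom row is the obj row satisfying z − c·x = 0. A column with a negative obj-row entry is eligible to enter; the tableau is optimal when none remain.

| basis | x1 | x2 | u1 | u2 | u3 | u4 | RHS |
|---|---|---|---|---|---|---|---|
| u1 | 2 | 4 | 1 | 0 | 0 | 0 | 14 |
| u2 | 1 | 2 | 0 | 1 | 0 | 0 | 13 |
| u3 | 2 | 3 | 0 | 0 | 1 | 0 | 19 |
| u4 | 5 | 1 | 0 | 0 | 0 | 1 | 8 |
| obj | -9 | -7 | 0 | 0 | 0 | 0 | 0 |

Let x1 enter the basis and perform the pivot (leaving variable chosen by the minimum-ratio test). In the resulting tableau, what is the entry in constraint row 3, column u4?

Ratio test on column x1 — row 1: 14/2 = 7; row 2: 13/1 = 13; row 3: 19/2 = 19/2; row 4: 8/5 = 8/5. Minimum is 8/5 at row 4 (u4 leaves); pivot element 5.
Divide row 4 by 5; eliminate column x1 from the other rows.
Row 3 update in column u4: 0 − 2·(1/5) = -2/5.

-2/5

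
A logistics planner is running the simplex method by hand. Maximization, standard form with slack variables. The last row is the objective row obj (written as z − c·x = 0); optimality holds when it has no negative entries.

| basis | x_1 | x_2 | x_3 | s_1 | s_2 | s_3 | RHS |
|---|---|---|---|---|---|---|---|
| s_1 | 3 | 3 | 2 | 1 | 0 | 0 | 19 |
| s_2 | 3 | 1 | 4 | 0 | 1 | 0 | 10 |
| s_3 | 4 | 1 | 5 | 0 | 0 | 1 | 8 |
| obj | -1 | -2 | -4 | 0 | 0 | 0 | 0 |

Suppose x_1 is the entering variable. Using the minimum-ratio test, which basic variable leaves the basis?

Column x_1 entries and ratios — s_1: 19/3 = 19/3; s_2: 10/3 = 10/3; s_3: 8/4 = 2.
Smallest ratio is 2 in the row of s_3, so s_3 leaves.

s_3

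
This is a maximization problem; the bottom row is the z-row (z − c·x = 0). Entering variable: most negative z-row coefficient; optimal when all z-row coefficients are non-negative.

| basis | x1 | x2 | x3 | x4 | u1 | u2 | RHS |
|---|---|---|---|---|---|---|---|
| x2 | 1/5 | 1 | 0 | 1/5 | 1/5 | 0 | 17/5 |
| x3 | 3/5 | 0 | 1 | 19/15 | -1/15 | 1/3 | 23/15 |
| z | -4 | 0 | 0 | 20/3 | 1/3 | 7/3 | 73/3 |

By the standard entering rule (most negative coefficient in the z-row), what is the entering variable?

Negative z-row entries: x1: -4.
The most negative is -4 in column x1, so x1 enters.

x1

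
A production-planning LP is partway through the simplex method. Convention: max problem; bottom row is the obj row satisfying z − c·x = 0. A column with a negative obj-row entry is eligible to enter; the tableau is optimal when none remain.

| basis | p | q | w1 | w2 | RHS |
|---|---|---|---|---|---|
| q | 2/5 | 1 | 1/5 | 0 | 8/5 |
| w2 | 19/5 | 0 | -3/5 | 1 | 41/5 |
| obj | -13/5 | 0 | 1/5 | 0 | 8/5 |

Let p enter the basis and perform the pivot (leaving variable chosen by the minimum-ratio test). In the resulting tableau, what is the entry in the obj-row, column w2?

13/19

Ratio test on column p — row 1: (8/5)/(2/5) = 4; row 2: (41/5)/(19/5) = 41/19. Minimum is 41/19 at row 2 (w2 leaves); pivot element 19/5.
Divide row 2 by 19/5; eliminate column p from the other rows.
obj-row update in column w2: 0 − (-13/5)·(5/19) = 13/19.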